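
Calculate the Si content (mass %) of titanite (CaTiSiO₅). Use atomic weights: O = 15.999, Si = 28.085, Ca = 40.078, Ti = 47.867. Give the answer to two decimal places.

14.33 mass %

Molar mass of CaTiSiO₅: 1·40.078 + 1·47.867 + 1·28.085 + 5·15.999 = 196.025 g/mol.
Mass of Si per formula unit: 1 × 28.085 = 28.085 g.
Weight fraction Si = 28.085 / 196.025 = 0.1433.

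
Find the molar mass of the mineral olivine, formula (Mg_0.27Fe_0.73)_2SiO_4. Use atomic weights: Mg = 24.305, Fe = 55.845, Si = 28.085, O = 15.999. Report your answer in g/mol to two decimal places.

186.74 g/mol

Mg: 0.54 × 24.305 = 13.1247
Fe: 1.46 × 55.845 = 81.5337
Si: 1 × 28.085 = 28.0850
O: 4 × 15.999 = 63.9960
Summing the contributions gives the formula mass.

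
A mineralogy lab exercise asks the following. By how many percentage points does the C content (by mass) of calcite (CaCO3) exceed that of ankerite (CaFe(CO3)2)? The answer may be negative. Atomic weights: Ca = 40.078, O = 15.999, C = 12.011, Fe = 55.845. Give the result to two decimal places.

0.88 percentage points

First mineral: 12.011 g C in 100.086 g formula = 12.00 wt% C.
Second mineral: 24.022 g C in 215.939 g formula = 11.12 wt% C.
12.00% − 11.12% gives a difference of 0.88 percentage points.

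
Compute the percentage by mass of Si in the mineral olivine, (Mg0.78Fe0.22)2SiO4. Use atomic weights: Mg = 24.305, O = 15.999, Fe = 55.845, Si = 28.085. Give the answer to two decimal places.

M((Mg0.78Fe0.22)2SiO4) = 154.569 g/mol.
Si contributes 1 × 28.085 = 28.085 g per mole.
28.085/154.569 = 0.1817 → 18.17%.

18.17 weight percent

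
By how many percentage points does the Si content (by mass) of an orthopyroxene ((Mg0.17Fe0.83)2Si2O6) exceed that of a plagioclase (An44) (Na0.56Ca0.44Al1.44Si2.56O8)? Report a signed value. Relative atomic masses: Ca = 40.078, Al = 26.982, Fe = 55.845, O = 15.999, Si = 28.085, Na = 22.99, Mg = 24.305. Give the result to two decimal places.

M((Mg0.17Fe0.83)2Si2O6) = 253.130 g/mol, so wt% Si = 56.170/253.130 × 100 = 22.19%.
M(Na0.56Ca0.44Al1.44Si2.56O8) = 269.252 g/mol, so wt% Si = 71.898/269.252 × 100 = 26.70%.
22.19 − 26.70 = -4.51 pp.

-4.51 percentage points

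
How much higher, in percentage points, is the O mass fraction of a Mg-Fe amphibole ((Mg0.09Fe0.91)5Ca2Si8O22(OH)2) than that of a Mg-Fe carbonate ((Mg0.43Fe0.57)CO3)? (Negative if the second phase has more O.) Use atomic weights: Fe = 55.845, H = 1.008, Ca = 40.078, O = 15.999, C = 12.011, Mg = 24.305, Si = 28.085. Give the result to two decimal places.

M((Mg0.09Fe0.91)5Ca2Si8O22(OH)2) = 955.860 g/mol, so wt% O = 383.976/955.860 × 100 = 40.17%.
M((Mg0.43Fe0.57)CO3) = 102.291 g/mol, so wt% O = 47.997/102.291 × 100 = 46.92%.
40.17 − 46.92 = -6.75 pp.

-6.75 percentage points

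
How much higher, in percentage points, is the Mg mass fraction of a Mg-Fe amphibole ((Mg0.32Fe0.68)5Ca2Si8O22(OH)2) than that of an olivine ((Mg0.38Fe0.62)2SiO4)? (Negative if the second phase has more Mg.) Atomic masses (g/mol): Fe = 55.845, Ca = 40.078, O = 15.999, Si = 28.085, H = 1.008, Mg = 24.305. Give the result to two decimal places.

M((Mg0.32Fe0.68)5Ca2Si8O22(OH)2) = 919.589 g/mol, so wt% Mg = 38.888/919.589 × 100 = 4.23%.
M((Mg0.38Fe0.62)2SiO4) = 179.801 g/mol, so wt% Mg = 18.472/179.801 × 100 = 10.27%.
4.23 − 10.27 = -6.04 pp.

-6.04 percentage points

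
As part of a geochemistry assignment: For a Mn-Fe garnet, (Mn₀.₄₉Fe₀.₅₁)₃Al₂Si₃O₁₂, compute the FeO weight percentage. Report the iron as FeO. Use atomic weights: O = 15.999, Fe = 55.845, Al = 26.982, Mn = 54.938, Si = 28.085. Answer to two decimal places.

Molar mass of (Mn₀.₄₉Fe₀.₅₁)₃Al₂Si₃O₁₂ = 1.47*54.938 + 1.53*55.845 + 2*26.982 + 3*28.085 + 12*15.999 = 496.409 g/mol.
Each formula unit contains 1.53 Fe, equivalent to 1.53/1 = 1.5300 mol FeO.
M(FeO) = 1×55.845 + 1×15.999 = 71.844 g/mol.
Mass of FeO per formula unit = 1.5300 × 71.844 = 109.921 g.
FeO wt% = 109.921 / 496.409 × 100 = 22.14%.

22.14 wt%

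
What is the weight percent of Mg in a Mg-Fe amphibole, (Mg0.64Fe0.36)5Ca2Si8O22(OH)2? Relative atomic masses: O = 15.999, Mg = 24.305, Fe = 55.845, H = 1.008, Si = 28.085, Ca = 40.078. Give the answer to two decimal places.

8.95 mass %

M((Mg0.64Fe0.36)5Ca2Si8O22(OH)2) = 869.125 g/mol.
Mg contributes 3.20 × 24.305 = 77.776 g per mole.
77.776/869.125 = 0.0895 → 8.95%.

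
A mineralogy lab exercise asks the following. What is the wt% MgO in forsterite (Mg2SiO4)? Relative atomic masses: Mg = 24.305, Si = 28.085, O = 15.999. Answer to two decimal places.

Molar mass of Mg2SiO4 = 2*24.305 + 1*28.085 + 4*15.999 = 140.691 g/mol.
Each formula unit contains 2 Mg, equivalent to 2/1 = 2.0000 mol MgO.
M(MgO) = 1×24.305 + 1×15.999 = 40.304 g/mol.
Mass of MgO per formula unit = 2.0000 × 40.304 = 80.608 g.
MgO wt% = 80.608 / 140.691 × 100 = 57.29%.

57.29 wt%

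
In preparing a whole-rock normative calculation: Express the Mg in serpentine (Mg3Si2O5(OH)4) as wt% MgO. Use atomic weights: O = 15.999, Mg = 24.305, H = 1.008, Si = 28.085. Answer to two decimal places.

43.63 wt%

Formula mass = 277.108 g/mol.
3 Mg → 3.0000 mol MgO per formula unit; M(MgO) = 40.304, so MgO mass = 120.912 g.
120.912/277.108 × 100 = 43.63 wt%.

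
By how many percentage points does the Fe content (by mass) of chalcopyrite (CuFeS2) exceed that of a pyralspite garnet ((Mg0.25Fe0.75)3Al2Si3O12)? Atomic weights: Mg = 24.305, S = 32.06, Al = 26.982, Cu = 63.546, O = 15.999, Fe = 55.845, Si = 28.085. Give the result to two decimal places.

M(CuFeS2) = 183.511 g/mol, so wt% Fe = 55.845/183.511 × 100 = 30.43%.
M((Mg0.25Fe0.75)3Al2Si3O12) = 474.087 g/mol, so wt% Fe = 125.651/474.087 × 100 = 26.50%.
30.43 − 26.50 = 3.93 pp.

3.93 percentage points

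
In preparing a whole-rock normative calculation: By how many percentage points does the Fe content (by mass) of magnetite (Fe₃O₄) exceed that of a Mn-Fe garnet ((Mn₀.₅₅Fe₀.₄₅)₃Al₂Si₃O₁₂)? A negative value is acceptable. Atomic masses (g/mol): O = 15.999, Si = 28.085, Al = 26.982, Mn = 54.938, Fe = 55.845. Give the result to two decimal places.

M(Fe₃O₄) = 231.531 g/mol, so wt% Fe = 167.535/231.531 × 100 = 72.36%.
M((Mn₀.₅₅Fe₀.₄₅)₃Al₂Si₃O₁₂) = 496.245 g/mol, so wt% Fe = 75.391/496.245 × 100 = 15.19%.
72.36 − 15.19 = 57.17 pp.

57.17 percentage points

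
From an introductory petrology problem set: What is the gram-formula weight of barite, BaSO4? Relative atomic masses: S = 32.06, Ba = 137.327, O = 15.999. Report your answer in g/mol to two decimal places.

M = 1(137.327) + 1(32.06) + 4(15.999)

233.38 g/mol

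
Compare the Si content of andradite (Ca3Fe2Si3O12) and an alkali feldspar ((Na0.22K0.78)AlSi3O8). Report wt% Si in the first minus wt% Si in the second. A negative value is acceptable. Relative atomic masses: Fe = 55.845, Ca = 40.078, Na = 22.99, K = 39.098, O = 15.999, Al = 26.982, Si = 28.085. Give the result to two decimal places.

-14.08 percentage points

M(Ca3Fe2Si3O12) = 508.167 g/mol, so wt% Si = 84.255/508.167 × 100 = 16.58%.
M((Na0.22K0.78)AlSi3O8) = 274.783 g/mol, so wt% Si = 84.255/274.783 × 100 = 30.66%.
16.58 − 30.66 = -14.08 pp.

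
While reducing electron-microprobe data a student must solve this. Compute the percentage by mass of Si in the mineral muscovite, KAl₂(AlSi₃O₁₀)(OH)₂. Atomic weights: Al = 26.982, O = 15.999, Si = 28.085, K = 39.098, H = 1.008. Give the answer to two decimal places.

M(KAl₂(AlSi₃O₁₀)(OH)₂) = 398.303 g/mol.
Si contributes 3 × 28.085 = 84.255 g per mole.
84.255/398.303 = 0.2115 → 21.15%.

21.15 mass %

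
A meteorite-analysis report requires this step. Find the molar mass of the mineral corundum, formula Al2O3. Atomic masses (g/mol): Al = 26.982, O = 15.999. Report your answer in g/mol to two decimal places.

The formula mass is the sum 2×26.982 + 3×15.999.

101.96 g/mol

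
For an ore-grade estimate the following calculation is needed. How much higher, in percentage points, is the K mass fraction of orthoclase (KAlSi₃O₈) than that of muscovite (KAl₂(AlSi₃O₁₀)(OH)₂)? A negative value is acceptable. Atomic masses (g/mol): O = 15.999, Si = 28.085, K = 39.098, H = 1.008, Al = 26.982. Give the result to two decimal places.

M(KAlSi₃O₈) = 278.327 g/mol, so wt% K = 39.098/278.327 × 100 = 14.05%.
M(KAl₂(AlSi₃O₁₀)(OH)₂) = 398.303 g/mol, so wt% K = 39.098/398.303 × 100 = 9.82%.
14.05 − 9.82 = 4.23 pp.

4.23 percentage points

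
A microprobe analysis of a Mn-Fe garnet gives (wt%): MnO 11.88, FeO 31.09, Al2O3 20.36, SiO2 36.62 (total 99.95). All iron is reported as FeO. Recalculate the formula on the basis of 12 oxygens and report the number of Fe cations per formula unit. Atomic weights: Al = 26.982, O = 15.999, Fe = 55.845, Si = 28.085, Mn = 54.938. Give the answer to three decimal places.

MnO: 11.88/70.937 = 0.16747 mol → 0.16747 mol Mn, 0.16747 mol O.
FeO: 31.09/71.844 = 0.43274 mol → 0.43274 mol Fe, 0.43274 mol O.
Al2O3: 20.36/101.961 = 0.19968 mol → 0.39936 mol Al, 0.59904 mol O.
SiO2: 36.62/60.083 = 0.60949 mol → 0.60949 mol Si, 1.21898 mol O.
Total oxygen = 2.41823 mol. Normalization factor = 12/2.41823 = 4.96231.
Fe per 12 O = 0.43274 × 4.96231 = 2.147.

2.147 Fe apfu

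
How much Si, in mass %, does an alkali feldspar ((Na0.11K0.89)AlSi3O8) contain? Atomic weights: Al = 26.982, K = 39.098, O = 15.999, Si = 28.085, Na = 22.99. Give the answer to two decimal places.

M((Na0.11K0.89)AlSi3O8) = 276.555 g/mol.
Si contributes 3 × 28.085 = 84.255 g per mole.
84.255/276.555 = 0.3047 → 30.47%.

30.47 mass %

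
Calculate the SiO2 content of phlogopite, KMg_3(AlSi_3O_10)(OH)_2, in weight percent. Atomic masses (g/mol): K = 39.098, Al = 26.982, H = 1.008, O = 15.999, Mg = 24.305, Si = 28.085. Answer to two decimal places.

43.20 wt%

Formula mass = 417.254 g/mol.
3 Si → 3.0000 mol SiO2 per formula unit; M(SiO2) = 60.083, so SiO2 mass = 180.249 g.
180.249/417.254 × 100 = 43.20 wt%.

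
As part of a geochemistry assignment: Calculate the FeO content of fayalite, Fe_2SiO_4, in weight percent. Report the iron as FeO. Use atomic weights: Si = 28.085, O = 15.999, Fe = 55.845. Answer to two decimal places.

Molar mass of Fe_2SiO_4 = 2·55.845 + 1·28.085 + 4·15.999 = 203.771 g/mol.
Each formula unit contains 2 Fe, equivalent to 2/1 = 2.0000 mol FeO.
M(FeO) = 1×55.845 + 1×15.999 = 71.844 g/mol.
Mass of FeO per formula unit = 2.0000 × 71.844 = 143.688 g.
FeO wt% = 143.688 / 203.771 × 100 = 70.51%.

70.51 wt%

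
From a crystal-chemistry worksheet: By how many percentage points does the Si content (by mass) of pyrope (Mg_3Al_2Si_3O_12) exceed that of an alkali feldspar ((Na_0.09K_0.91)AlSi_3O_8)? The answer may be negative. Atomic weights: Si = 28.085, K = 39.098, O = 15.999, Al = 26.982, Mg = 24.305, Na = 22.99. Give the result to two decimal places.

-9.53 percentage points

First mineral: 84.255 g Si in 403.122 g formula = 20.90 wt% Si.
Second mineral: 84.255 g Si in 276.877 g formula = 30.43 wt% Si.
20.90% − 30.43% gives a difference of -9.53 percentage points.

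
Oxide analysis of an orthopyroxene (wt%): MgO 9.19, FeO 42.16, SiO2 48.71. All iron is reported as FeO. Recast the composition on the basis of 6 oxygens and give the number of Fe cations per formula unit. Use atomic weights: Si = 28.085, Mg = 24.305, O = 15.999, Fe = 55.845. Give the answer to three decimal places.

1.445 Fe apfu

9.19 wt% MgO ÷ 40.304 g/mol = 0.22802 mol, giving 0.22802 Mg and 0.22802 O.
42.16 wt% FeO ÷ 71.844 g/mol = 0.58683 mol, giving 0.58683 Fe and 0.58683 O.
48.71 wt% SiO2 ÷ 60.083 g/mol = 0.81071 mol, giving 0.81071 Si and 1.62142 O.
Oxygen sums to 2.43627; scaling by 6/2.43627 = 2.46278 puts the formula on 6 O.
Fe: 0.58683 × 2.46278 = 1.445 atoms per formula unit.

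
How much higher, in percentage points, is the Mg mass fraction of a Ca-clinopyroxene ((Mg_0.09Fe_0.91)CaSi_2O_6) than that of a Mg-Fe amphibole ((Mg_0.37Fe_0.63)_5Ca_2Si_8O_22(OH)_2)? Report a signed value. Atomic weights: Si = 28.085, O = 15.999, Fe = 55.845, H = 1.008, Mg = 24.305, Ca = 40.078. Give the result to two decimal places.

M((Mg_0.09Fe_0.91)CaSi_2O_6) = 245.248 g/mol, so wt% Mg = 2.187/245.248 × 100 = 0.89%.
M((Mg_0.37Fe_0.63)_5Ca_2Si_8O_22(OH)_2) = 911.704 g/mol, so wt% Mg = 44.964/911.704 × 100 = 4.93%.
0.89 − 4.93 = -4.04 pp.

-4.04 percentage points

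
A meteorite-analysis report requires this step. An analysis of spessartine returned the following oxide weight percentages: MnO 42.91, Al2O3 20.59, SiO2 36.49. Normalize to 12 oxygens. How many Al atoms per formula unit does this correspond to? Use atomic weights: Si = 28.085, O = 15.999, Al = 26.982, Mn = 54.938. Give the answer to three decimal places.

1.998 Al apfu

MnO: 42.91/70.937 = 0.60490 mol → 0.60490 mol Mn, 0.60490 mol O.
Al2O3: 20.59/101.961 = 0.20194 mol → 0.40388 mol Al, 0.60582 mol O.
SiO2: 36.49/60.083 = 0.60733 mol → 0.60733 mol Si, 1.21466 mol O.
Total oxygen = 2.42538 mol. Normalization factor = 12/2.42538 = 4.94768.
Al per 12 O = 0.40388 × 4.94768 = 1.998.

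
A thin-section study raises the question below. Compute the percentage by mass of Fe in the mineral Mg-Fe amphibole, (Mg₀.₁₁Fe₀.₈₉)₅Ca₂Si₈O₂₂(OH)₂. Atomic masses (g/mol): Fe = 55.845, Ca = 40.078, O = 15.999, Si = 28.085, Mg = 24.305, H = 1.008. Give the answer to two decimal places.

26.08 weight percent

Molar mass of (Mg₀.₁₁Fe₀.₈₉)₅Ca₂Si₈O₂₂(OH)₂: 0.55×24.305 + 4.45×55.845 + 2×40.078 + 8×28.085 + 24×15.999 + 2×1.008 = 952.706 g/mol.
Mass of Fe per formula unit: 4.45 × 55.845 = 248.510 g.
Weight fraction Fe = 248.510 / 952.706 = 0.2608.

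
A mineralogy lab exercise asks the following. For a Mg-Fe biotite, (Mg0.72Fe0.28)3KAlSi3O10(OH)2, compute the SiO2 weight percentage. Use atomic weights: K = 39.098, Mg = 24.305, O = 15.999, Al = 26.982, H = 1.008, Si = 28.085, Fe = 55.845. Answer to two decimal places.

Formula mass = 443.748 g/mol.
3 Si → 3.0000 mol SiO2 per formula unit; M(SiO2) = 60.083, so SiO2 mass = 180.249 g.
180.249/443.748 × 100 = 40.62 wt%.

40.62 wt%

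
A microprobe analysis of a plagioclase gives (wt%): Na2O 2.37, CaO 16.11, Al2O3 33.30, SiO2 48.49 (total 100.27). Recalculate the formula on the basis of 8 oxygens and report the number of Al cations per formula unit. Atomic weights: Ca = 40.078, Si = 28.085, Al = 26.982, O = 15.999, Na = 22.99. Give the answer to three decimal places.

1.790 Al apfu

2.37 wt% Na2O ÷ 61.979 g/mol = 0.03824 mol, giving 0.07648 Na and 0.03824 O.
16.11 wt% CaO ÷ 56.077 g/mol = 0.28728 mol, giving 0.28728 Ca and 0.28728 O.
33.30 wt% Al2O3 ÷ 101.961 g/mol = 0.32660 mol, giving 0.65320 Al and 0.97980 O.
48.49 wt% SiO2 ÷ 60.083 g/mol = 0.80705 mol, giving 0.80705 Si and 1.61410 O.
Oxygen sums to 2.91942; scaling by 8/2.91942 = 2.74027 puts the formula on 8 O.
Al: 0.65320 × 2.74027 = 1.790 atoms per formula unit.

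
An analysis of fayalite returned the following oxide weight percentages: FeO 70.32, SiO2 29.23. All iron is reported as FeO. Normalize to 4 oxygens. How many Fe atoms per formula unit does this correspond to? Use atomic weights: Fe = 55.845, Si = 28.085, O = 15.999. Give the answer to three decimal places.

70.32 wt% FeO ÷ 71.844 g/mol = 0.97879 mol, giving 0.97879 Fe and 0.97879 O.
29.23 wt% SiO2 ÷ 60.083 g/mol = 0.48649 mol, giving 0.48649 Si and 0.97298 O.
Oxygen sums to 1.95177; scaling by 4/1.95177 = 2.04942 puts the formula on 4 O.
Fe: 0.97879 × 2.04942 = 2.006 atoms per formula unit.

2.006 Fe apfu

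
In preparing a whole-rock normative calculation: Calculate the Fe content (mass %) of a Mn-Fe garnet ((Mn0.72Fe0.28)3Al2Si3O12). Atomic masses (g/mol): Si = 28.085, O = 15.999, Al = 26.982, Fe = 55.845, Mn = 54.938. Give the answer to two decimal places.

9.46 mass %

Molar mass of (Mn0.72Fe0.28)3Al2Si3O12: 2.16*54.938 + 0.84*55.845 + 2*26.982 + 3*28.085 + 12*15.999 = 495.783 g/mol.
Mass of Fe per formula unit: 0.84 × 55.845 = 46.910 g.
Weight fraction Fe = 46.910 / 495.783 = 0.0946.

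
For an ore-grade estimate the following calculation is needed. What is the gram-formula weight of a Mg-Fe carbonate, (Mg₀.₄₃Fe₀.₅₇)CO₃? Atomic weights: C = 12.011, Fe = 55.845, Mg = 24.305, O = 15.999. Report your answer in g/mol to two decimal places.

The formula mass is the sum 0.43(24.305) + 0.57(55.845) + 1(12.011) + 3(15.999).

102.29 g/mol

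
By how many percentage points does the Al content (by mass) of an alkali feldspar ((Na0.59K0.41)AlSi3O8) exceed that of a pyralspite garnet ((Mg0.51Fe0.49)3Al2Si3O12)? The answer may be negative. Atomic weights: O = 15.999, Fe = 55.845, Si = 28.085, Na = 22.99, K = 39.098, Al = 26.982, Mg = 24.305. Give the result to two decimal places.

M((Na0.59K0.41)AlSi3O8) = 268.823 g/mol, so wt% Al = 26.982/268.823 × 100 = 10.04%.
M((Mg0.51Fe0.49)3Al2Si3O12) = 449.486 g/mol, so wt% Al = 53.964/449.486 × 100 = 12.01%.
10.04 − 12.01 = -1.97 pp.

-1.97 percentage points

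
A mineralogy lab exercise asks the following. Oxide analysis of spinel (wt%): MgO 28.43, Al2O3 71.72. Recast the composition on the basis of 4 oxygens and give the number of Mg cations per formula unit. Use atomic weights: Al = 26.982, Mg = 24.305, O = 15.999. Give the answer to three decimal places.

1.002 Mg apfu

MgO: 28.43/40.304 = 0.70539 mol → 0.70539 mol Mg, 0.70539 mol O.
Al2O3: 71.72/101.961 = 0.70341 mol → 1.40682 mol Al, 2.11023 mol O.
Total oxygen = 2.81562 mol. Normalization factor = 4/2.81562 = 1.42065.
Mg per 4 O = 0.70539 × 1.42065 = 1.002.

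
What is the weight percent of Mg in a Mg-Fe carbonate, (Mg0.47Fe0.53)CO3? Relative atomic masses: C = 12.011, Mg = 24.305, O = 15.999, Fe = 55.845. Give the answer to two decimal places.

11.31 weight percent

M((Mg0.47Fe0.53)CO3) = 101.029 g/mol.
Mg contributes 0.47 × 24.305 = 11.423 g per mole.
11.423/101.029 = 0.1131 → 11.31%.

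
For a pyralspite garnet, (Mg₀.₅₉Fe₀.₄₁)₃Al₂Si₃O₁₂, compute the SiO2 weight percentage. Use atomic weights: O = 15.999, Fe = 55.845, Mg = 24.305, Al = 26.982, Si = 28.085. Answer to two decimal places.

Molar mass of (Mg₀.₅₉Fe₀.₄₁)₃Al₂Si₃O₁₂ = 1.77·24.305 + 1.23·55.845 + 2·26.982 + 3·28.085 + 12·15.999 = 441.916 g/mol.
Each formula unit contains 3 Si, equivalent to 3/1 = 3.0000 mol SiO2.
M(SiO2) = 1×28.085 + 2×15.999 = 60.083 g/mol.
Mass of SiO2 per formula unit = 3.0000 × 60.083 = 180.249 g.
SiO2 wt% = 180.249 / 441.916 × 100 = 40.79%.

40.79 wt%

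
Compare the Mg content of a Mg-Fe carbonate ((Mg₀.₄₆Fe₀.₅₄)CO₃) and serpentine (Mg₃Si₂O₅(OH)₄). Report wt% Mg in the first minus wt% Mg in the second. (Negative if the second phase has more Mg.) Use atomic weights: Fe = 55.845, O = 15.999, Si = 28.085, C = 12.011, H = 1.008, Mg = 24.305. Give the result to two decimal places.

-15.28 percentage points

M((Mg₀.₄₆Fe₀.₅₄)CO₃) = 101.345 g/mol, so wt% Mg = 11.180/101.345 × 100 = 11.03%.
M(Mg₃Si₂O₅(OH)₄) = 277.108 g/mol, so wt% Mg = 72.915/277.108 × 100 = 26.31%.
11.03 − 26.31 = -15.28 pp.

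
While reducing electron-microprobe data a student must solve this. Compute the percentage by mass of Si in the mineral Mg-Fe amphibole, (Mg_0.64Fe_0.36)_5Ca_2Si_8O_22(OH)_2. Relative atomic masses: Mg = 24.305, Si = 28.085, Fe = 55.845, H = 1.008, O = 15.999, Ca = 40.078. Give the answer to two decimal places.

Molar mass of (Mg_0.64Fe_0.36)_5Ca_2Si_8O_22(OH)_2: 3.20×24.305 + 1.80×55.845 + 2×40.078 + 8×28.085 + 24×15.999 + 2×1.008 = 869.125 g/mol.
Mass of Si per formula unit: 8 × 28.085 = 224.680 g.
Weight fraction Si = 224.680 / 869.125 = 0.2585.

25.85 mass %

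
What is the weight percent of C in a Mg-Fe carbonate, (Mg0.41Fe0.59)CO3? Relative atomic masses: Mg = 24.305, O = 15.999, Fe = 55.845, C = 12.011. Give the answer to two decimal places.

11.67 mass %

Molar mass of (Mg0.41Fe0.59)CO3: 0.41×24.305 + 0.59×55.845 + 1×12.011 + 3×15.999 = 102.922 g/mol.
Mass of C per formula unit: 1 × 12.011 = 12.011 g.
Weight fraction C = 12.011 / 102.922 = 0.1167.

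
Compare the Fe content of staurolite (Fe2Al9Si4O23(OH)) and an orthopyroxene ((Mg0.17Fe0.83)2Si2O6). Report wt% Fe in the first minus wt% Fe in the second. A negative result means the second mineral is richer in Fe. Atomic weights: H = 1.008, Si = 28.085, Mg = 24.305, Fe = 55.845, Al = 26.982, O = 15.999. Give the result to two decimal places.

First mineral: 111.690 g Fe in 851.852 g formula = 13.11 wt% Fe.
Second mineral: 92.703 g Fe in 253.130 g formula = 36.62 wt% Fe.
13.11% − 36.62% gives a difference of -23.51 percentage points.

-23.51 percentage points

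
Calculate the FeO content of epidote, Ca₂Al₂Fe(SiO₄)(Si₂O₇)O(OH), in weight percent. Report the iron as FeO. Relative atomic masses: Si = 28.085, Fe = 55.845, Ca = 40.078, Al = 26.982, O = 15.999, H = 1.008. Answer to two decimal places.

14.87 wt%

Formula mass = 483.215 g/mol.
1 Fe → 1.0000 mol FeO per formula unit; M(FeO) = 71.844, so FeO mass = 71.844 g.
71.844/483.215 × 100 = 14.87 wt%.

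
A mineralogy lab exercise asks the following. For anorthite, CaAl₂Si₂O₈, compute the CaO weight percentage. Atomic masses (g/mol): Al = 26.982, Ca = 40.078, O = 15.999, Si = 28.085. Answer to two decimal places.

20.16 wt%

Molar mass of CaAl₂Si₂O₈ = 1·40.078 + 2·26.982 + 2·28.085 + 8·15.999 = 278.204 g/mol.
Each formula unit contains 1 Ca, equivalent to 1/1 = 1.0000 mol CaO.
M(CaO) = 1×40.078 + 1×15.999 = 56.077 g/mol.
Mass of CaO per formula unit = 1.0000 × 56.077 = 56.077 g.
CaO wt% = 56.077 / 278.204 × 100 = 20.16%.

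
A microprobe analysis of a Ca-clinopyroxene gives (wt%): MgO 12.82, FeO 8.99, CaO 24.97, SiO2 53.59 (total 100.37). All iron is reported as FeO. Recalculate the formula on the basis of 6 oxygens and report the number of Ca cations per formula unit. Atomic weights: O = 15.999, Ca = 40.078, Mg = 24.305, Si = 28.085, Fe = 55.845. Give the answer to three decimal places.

MgO (M=40.304): mol = 0.31808; Mg = 0.31808, O = 0.31808.
FeO (M=71.844): mol = 0.12513; Fe = 0.12513, O = 0.12513.
CaO (M=56.077): mol = 0.44528; Ca = 0.44528, O = 0.44528.
SiO2 (M=60.083): mol = 0.89193; Si = 0.89193, O = 1.78386.
ΣO = 2.67235; factor = 6/ΣO = 2.24521.
Ca apfu = 0.44528 × 2.24521 = 1.000.

1.000 Ca apfu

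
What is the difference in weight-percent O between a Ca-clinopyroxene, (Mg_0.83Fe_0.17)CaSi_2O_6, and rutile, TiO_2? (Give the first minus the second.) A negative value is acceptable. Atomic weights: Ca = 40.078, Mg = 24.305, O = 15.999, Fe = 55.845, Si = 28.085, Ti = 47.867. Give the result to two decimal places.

First mineral: 95.994 g O in 221.909 g formula = 43.26 wt% O.
Second mineral: 31.998 g O in 79.865 g formula = 40.07 wt% O.
43.26% − 40.07% gives a difference of 3.19 percentage points.

3.19 percentage points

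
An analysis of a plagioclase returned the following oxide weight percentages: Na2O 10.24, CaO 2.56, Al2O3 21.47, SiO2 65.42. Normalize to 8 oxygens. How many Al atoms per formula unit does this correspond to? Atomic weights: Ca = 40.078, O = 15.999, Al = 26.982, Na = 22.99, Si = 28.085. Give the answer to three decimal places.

Na2O: 10.24/61.979 = 0.16522 mol → 0.33044 mol Na, 0.16522 mol O.
CaO: 2.56/56.077 = 0.04565 mol → 0.04565 mol Ca, 0.04565 mol O.
Al2O3: 21.47/101.961 = 0.21057 mol → 0.42114 mol Al, 0.63171 mol O.
SiO2: 65.42/60.083 = 1.08883 mol → 1.08883 mol Si, 2.17766 mol O.
Total oxygen = 3.02024 mol. Normalization factor = 8/3.02024 = 2.64880.
Al per 8 O = 0.42114 × 2.64880 = 1.116.

1.116 Al apfu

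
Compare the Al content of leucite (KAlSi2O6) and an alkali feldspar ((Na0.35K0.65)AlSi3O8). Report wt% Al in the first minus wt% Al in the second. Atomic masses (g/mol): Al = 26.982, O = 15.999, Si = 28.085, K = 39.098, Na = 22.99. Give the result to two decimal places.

2.47 percentage points

M(KAlSi2O6) = 218.244 g/mol, so wt% Al = 26.982/218.244 × 100 = 12.36%.
M((Na0.35K0.65)AlSi3O8) = 272.689 g/mol, so wt% Al = 26.982/272.689 × 100 = 9.89%.
12.36 − 9.89 = 2.47 pp.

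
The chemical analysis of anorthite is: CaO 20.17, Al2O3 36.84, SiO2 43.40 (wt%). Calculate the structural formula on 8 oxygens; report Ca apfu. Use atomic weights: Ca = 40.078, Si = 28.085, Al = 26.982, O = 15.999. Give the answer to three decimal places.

CaO (M=56.077): mol = 0.35968; Ca = 0.35968, O = 0.35968.
Al2O3 (M=101.961): mol = 0.36131; Al = 0.72262, O = 1.08393.
SiO2 (M=60.083): mol = 0.72233; Si = 0.72233, O = 1.44466.
ΣO = 2.88827; factor = 8/ΣO = 2.76982.
Ca apfu = 0.35968 × 2.76982 = 0.996.

0.996 Ca apfu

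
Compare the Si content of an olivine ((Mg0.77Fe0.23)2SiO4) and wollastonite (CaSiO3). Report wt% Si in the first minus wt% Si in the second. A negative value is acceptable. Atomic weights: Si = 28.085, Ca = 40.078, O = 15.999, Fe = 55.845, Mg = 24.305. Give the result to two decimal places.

M((Mg0.77Fe0.23)2SiO4) = 155.199 g/mol, so wt% Si = 28.085/155.199 × 100 = 18.10%.
M(CaSiO3) = 116.160 g/mol, so wt% Si = 28.085/116.160 × 100 = 24.18%.
18.10 − 24.18 = -6.08 pp.

-6.08 percentage points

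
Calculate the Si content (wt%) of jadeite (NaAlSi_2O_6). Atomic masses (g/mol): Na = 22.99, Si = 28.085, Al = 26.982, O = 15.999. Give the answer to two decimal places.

27.79 wt%

Formula mass = 1*22.99 + 1*26.982 + 2*28.085 + 6*15.999 = 202.136 g/mol, of which 56.170 g is Si.
So Si makes up 56.170/202.136 = 0.2779 of the mass, i.e. 27.79%.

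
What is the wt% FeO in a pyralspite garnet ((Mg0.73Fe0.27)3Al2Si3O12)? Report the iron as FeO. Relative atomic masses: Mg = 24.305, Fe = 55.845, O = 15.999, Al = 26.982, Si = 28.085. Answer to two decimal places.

Molar mass of (Mg0.73Fe0.27)3Al2Si3O12 = 2.19·24.305 + 0.81·55.845 + 2·26.982 + 3·28.085 + 12·15.999 = 428.669 g/mol.
Each formula unit contains 0.81 Fe, equivalent to 0.81/1 = 0.8100 mol FeO.
M(FeO) = 1×55.845 + 1×15.999 = 71.844 g/mol.
Mass of FeO per formula unit = 0.8100 × 71.844 = 58.194 g.
FeO wt% = 58.194 / 428.669 × 100 = 13.58%.

13.58 wt%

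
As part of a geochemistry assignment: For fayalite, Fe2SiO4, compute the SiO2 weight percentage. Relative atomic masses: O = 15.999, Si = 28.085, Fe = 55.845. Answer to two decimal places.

M(Fe2SiO4) = 203.771 g/mol; M(SiO2) = 60.083 g/mol.
Moles SiO2 per formula unit = 1 Si ÷ 1 = 1.0000.
SiO2 fraction = (1.0000 × 60.083) / 203.771 = 60.083/203.771 = 0.2949.

29.49 wt%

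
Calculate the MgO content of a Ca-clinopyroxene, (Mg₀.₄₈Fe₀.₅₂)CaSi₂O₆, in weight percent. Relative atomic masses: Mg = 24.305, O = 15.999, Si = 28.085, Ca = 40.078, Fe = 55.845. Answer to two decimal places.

M((Mg₀.₄₈Fe₀.₅₂)CaSi₂O₆) = 232.948 g/mol; M(MgO) = 40.304 g/mol.
Moles MgO per formula unit = 0.48 Mg ÷ 1 = 0.4800.
MgO fraction = (0.4800 × 40.304) / 232.948 = 19.346/232.948 = 0.0830.

8.30 wt%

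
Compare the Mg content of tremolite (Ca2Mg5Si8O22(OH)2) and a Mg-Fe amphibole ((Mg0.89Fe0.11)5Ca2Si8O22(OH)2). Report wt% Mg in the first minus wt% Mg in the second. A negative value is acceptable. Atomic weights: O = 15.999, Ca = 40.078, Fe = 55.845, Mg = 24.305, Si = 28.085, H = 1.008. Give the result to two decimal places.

1.92 percentage points

First mineral: 121.525 g Mg in 812.353 g formula = 14.96 wt% Mg.
Second mineral: 108.157 g Mg in 829.700 g formula = 13.04 wt% Mg.
14.96% − 13.04% gives a difference of 1.92 percentage points.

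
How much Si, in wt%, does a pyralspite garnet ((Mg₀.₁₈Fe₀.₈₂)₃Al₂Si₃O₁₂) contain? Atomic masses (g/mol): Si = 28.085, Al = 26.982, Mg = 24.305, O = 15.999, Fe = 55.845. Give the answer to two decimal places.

17.53 wt%

Formula mass = 0.54·24.305 + 2.46·55.845 + 2·26.982 + 3·28.085 + 12·15.999 = 480.710 g/mol, of which 84.255 g is Si.
So Si makes up 84.255/480.710 = 0.1753 of the mass, i.e. 17.53%.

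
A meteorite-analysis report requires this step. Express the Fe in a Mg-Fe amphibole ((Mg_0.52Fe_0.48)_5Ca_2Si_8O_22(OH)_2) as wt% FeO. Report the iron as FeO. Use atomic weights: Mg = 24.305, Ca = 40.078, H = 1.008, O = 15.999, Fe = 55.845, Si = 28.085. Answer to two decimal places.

19.42 wt%

Formula mass = 888.049 g/mol.
2.40 Fe → 2.4000 mol FeO per formula unit; M(FeO) = 71.844, so FeO mass = 172.426 g.
172.426/888.049 × 100 = 19.42 wt%.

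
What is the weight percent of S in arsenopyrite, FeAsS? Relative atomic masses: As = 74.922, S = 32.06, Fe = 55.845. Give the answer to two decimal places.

Formula mass = 1×55.845 + 1×74.922 + 1×32.06 = 162.827 g/mol, of which 32.060 g is S.
So S makes up 32.060/162.827 = 0.1969 of the mass, i.e. 19.69%.

19.69 weight percent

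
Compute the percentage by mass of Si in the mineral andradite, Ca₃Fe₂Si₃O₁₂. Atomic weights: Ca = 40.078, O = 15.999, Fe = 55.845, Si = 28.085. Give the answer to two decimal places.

16.58 wt%

M(Ca₃Fe₂Si₃O₁₂) = 508.167 g/mol.
Si contributes 3 × 28.085 = 84.255 g per mole.
84.255/508.167 = 0.1658 → 16.58%.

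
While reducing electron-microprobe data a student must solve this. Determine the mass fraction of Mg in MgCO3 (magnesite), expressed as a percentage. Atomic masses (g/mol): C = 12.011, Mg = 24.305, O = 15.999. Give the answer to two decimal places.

Molar mass of MgCO3: 1*24.305 + 1*12.011 + 3*15.999 = 84.313 g/mol.
Mass of Mg per formula unit: 1 × 24.305 = 24.305 g.
Weight fraction Mg = 24.305 / 84.313 = 0.2883.

28.83 weight percent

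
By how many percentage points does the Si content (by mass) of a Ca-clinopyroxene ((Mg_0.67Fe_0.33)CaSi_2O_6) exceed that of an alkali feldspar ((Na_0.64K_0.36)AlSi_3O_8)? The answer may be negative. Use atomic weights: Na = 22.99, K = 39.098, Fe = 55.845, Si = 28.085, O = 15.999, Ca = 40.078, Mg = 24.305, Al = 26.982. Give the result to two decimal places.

-6.69 percentage points

Si in (Mg_0.67Fe_0.33)CaSi_2O_6: molar mass 226.955 g/mol; 2×28.085 = 56.170 g → 24.75 wt%.
Si in (Na_0.64K_0.36)AlSi_3O_8: molar mass 268.018 g/mol; 3×28.085 = 84.255 g → 31.44 wt%.
Difference = 24.75 − 31.44 = -6.69 percentage points.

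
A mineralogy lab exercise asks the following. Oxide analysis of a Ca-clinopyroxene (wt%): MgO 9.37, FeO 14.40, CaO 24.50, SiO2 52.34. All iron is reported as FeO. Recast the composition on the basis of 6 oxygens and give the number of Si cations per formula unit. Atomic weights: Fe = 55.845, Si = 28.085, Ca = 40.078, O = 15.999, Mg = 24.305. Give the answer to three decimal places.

2.001 Si apfu

MgO (M=40.304): mol = 0.23248; Mg = 0.23248, O = 0.23248.
FeO (M=71.844): mol = 0.20043; Fe = 0.20043, O = 0.20043.
CaO (M=56.077): mol = 0.43690; Ca = 0.43690, O = 0.43690.
SiO2 (M=60.083): mol = 0.87113; Si = 0.87113, O = 1.74226.
ΣO = 2.61207; factor = 6/ΣO = 2.29703.
Si apfu = 0.87113 × 2.29703 = 2.001.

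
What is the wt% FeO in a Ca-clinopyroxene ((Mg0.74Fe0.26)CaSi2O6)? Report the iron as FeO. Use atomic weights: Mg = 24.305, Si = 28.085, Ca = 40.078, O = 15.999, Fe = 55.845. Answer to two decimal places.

M((Mg0.74Fe0.26)CaSi2O6) = 224.747 g/mol; M(FeO) = 71.844 g/mol.
Moles FeO per formula unit = 0.26 Fe ÷ 1 = 0.2600.
FeO fraction = (0.2600 × 71.844) / 224.747 = 18.679/224.747 = 0.0831.

8.31 wt%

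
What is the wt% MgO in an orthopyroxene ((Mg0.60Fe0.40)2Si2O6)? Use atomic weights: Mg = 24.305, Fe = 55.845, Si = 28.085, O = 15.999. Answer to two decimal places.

21.40 wt%

Formula mass = 226.006 g/mol.
1.20 Mg → 1.2000 mol MgO per formula unit; M(MgO) = 40.304, so MgO mass = 48.365 g.
48.365/226.006 × 100 = 21.40 wt%.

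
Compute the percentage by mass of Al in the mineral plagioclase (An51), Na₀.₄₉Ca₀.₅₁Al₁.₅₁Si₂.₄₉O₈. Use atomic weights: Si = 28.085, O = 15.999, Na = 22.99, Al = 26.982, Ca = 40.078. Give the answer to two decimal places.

15.07 mass %

Formula mass = 0.49*22.99 + 0.51*40.078 + 1.51*26.982 + 2.49*28.085 + 8*15.999 = 270.371 g/mol, of which 40.743 g is Al.
So Al makes up 40.743/270.371 = 0.1507 of the mass, i.e. 15.07%.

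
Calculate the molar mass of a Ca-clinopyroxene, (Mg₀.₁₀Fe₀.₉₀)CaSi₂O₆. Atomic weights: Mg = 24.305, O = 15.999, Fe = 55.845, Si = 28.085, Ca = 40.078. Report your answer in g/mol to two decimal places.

244.93 g/mol

M = 0.10×24.305 + 0.90×55.845 + 1×40.078 + 2×28.085 + 6×15.999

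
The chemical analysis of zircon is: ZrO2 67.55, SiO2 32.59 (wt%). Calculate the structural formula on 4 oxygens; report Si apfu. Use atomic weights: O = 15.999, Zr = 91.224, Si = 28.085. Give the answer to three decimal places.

0.995 Si apfu

67.55 wt% ZrO2 ÷ 123.222 g/mol = 0.54820 mol, giving 0.54820 Zr and 1.09640 O.
32.59 wt% SiO2 ÷ 60.083 g/mol = 0.54242 mol, giving 0.54242 Si and 1.08484 O.
Oxygen sums to 2.18124; scaling by 4/2.18124 = 1.83382 puts the formula on 4 O.
Si: 0.54242 × 1.83382 = 0.995 atoms per formula unit.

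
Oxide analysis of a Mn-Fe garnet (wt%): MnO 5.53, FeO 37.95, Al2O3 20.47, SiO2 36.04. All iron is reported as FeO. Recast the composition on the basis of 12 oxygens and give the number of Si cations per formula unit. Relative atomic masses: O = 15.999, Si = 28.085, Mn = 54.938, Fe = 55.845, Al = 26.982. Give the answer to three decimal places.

2.989 Si apfu

MnO (M=70.937): mol = 0.07796; Mn = 0.07796, O = 0.07796.
FeO (M=71.844): mol = 0.52823; Fe = 0.52823, O = 0.52823.
Al2O3 (M=101.961): mol = 0.20076; Al = 0.40152, O = 0.60228.
SiO2 (M=60.083): mol = 0.59984; Si = 0.59984, O = 1.19968.
ΣO = 2.40815; factor = 12/ΣO = 4.98308.
Si apfu = 0.59984 × 4.98308 = 2.989.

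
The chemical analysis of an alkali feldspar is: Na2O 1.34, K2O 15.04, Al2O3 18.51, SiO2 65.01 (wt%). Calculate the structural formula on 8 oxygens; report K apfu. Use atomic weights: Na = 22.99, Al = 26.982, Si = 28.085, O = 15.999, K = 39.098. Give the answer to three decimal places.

0.884 K apfu

Na2O (M=61.979): mol = 0.02162; Na = 0.04324, O = 0.02162.
K2O (M=94.195): mol = 0.15967; K = 0.31934, O = 0.15967.
Al2O3 (M=101.961): mol = 0.18154; Al = 0.36308, O = 0.54462.
SiO2 (M=60.083): mol = 1.08200; Si = 1.08200, O = 2.16400.
ΣO = 2.88991; factor = 8/ΣO = 2.76825.
K apfu = 0.31934 × 2.76825 = 0.884.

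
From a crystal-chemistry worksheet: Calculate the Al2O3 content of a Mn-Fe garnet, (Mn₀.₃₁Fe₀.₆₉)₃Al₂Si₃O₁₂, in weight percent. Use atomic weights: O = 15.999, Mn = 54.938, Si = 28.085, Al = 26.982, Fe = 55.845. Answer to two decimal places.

20.52 wt%

Molar mass of (Mn₀.₃₁Fe₀.₆₉)₃Al₂Si₃O₁₂ = 0.93·54.938 + 2.07·55.845 + 2·26.982 + 3·28.085 + 12·15.999 = 496.898 g/mol.
Each formula unit contains 2 Al, equivalent to 2/2 = 1.0000 mol Al2O3.
M(Al2O3) = 2×26.982 + 3×15.999 = 101.961 g/mol.
Mass of Al2O3 per formula unit = 1.0000 × 101.961 = 101.961 g.
Al2O3 wt% = 101.961 / 496.898 × 100 = 20.52%.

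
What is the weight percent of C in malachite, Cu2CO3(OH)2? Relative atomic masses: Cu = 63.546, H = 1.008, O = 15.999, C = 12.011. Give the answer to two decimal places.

Formula mass = 2*63.546 + 1*12.011 + 5*15.999 + 2*1.008 = 221.114 g/mol, of which 12.011 g is C.
So C makes up 12.011/221.114 = 0.0543 of the mass, i.e. 5.43%.

5.43 weight percent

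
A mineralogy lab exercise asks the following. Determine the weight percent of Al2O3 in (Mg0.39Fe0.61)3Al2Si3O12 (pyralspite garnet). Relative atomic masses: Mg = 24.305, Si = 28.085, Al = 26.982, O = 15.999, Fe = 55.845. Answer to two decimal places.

M((Mg0.39Fe0.61)3Al2Si3O12) = 460.840 g/mol; M(Al2O3) = 101.961 g/mol.
Moles Al2O3 per formula unit = 2 Al ÷ 2 = 1.0000.
Al2O3 fraction = (1.0000 × 101.961) / 460.840 = 101.961/460.840 = 0.2213.

22.13 wt%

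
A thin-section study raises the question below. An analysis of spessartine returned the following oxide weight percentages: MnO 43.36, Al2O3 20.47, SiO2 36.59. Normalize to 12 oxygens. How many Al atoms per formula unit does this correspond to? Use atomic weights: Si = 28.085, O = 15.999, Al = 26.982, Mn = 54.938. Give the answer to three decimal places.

1.982 Al apfu

MnO (M=70.937): mol = 0.61125; Mn = 0.61125, O = 0.61125.
Al2O3 (M=101.961): mol = 0.20076; Al = 0.40152, O = 0.60228.
SiO2 (M=60.083): mol = 0.60899; Si = 0.60899, O = 1.21798.
ΣO = 2.43151; factor = 12/ΣO = 4.93520.
Al apfu = 0.40152 × 4.93520 = 1.982.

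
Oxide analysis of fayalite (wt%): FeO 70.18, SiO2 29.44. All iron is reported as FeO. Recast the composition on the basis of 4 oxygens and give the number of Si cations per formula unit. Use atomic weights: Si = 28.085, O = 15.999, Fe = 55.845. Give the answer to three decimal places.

70.18 wt% FeO ÷ 71.844 g/mol = 0.97684 mol, giving 0.97684 Fe and 0.97684 O.
29.44 wt% SiO2 ÷ 60.083 g/mol = 0.48999 mol, giving 0.48999 Si and 0.97998 O.
Oxygen sums to 1.95682; scaling by 4/1.95682 = 2.04413 puts the formula on 4 O.
Si: 0.48999 × 2.04413 = 1.002 atoms per formula unit.

1.002 Si apfu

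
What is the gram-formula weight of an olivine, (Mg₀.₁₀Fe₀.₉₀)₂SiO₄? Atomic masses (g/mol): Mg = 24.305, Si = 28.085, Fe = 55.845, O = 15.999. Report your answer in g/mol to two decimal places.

The formula mass is the sum 0.20(24.305) + 1.80(55.845) + 1(28.085) + 4(15.999).

197.46 g/mol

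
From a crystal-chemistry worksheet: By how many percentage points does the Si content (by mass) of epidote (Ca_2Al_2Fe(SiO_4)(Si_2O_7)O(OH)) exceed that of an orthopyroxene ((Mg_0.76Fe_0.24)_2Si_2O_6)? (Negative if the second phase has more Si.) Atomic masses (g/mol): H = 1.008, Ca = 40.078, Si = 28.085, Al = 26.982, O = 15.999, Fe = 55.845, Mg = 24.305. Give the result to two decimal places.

Si in Ca_2Al_2Fe(SiO_4)(Si_2O_7)O(OH): molar mass 483.215 g/mol; 3×28.085 = 84.255 g → 17.44 wt%.
Si in (Mg_0.76Fe_0.24)_2Si_2O_6: molar mass 215.913 g/mol; 2×28.085 = 56.170 g → 26.02 wt%.
Difference = 17.44 − 26.02 = -8.58 percentage points.

-8.58 percentage points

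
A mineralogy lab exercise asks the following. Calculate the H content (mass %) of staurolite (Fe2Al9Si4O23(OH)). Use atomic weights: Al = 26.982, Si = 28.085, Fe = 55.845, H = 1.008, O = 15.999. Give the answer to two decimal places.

M(Fe2Al9Si4O23(OH)) = 851.852 g/mol.
H contributes 1 × 1.008 = 1.008 g per mole.
1.008/851.852 = 0.0012 → 0.12%.

0.12 mass %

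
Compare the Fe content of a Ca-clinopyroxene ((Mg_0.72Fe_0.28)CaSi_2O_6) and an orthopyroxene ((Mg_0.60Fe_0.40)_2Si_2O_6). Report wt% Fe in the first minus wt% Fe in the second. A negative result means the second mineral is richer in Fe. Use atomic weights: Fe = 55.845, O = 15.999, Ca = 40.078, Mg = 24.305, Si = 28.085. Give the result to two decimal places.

M((Mg_0.72Fe_0.28)CaSi_2O_6) = 225.378 g/mol, so wt% Fe = 15.637/225.378 × 100 = 6.94%.
M((Mg_0.60Fe_0.40)_2Si_2O_6) = 226.006 g/mol, so wt% Fe = 44.676/226.006 × 100 = 19.77%.
6.94 − 19.77 = -12.83 pp.

-12.83 percentage points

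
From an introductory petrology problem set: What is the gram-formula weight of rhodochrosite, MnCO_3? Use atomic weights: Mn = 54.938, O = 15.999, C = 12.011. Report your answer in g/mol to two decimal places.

114.95 g/mol

M = 1·54.938 + 1·12.011 + 3·15.999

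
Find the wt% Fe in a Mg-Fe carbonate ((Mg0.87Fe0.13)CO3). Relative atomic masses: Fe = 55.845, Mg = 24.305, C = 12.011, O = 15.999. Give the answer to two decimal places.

8.21 wt%

M((Mg0.87Fe0.13)CO3) = 88.413 g/mol.
Fe contributes 0.13 × 55.845 = 7.260 g per mole.
7.260/88.413 = 0.0821 → 8.21%.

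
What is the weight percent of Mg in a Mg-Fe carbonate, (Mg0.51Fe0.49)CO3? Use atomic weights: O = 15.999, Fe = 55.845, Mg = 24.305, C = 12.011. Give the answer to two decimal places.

12.42 wt%

Formula mass = 0.51*24.305 + 0.49*55.845 + 1*12.011 + 3*15.999 = 99.768 g/mol, of which 12.396 g is Mg.
So Mg makes up 12.396/99.768 = 0.1242 of the mass, i.e. 12.42%.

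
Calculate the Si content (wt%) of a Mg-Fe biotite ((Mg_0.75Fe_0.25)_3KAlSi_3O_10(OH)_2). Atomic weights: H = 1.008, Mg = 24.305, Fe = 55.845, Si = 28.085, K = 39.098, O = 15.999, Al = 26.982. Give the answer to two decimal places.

Formula mass = 2.25·24.305 + 0.75·55.845 + 1·39.098 + 1·26.982 + 3·28.085 + 12·15.999 + 2·1.008 = 440.909 g/mol, of which 84.255 g is Si.
So Si makes up 84.255/440.909 = 0.1911 of the mass, i.e. 19.11%.

19.11 wt%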